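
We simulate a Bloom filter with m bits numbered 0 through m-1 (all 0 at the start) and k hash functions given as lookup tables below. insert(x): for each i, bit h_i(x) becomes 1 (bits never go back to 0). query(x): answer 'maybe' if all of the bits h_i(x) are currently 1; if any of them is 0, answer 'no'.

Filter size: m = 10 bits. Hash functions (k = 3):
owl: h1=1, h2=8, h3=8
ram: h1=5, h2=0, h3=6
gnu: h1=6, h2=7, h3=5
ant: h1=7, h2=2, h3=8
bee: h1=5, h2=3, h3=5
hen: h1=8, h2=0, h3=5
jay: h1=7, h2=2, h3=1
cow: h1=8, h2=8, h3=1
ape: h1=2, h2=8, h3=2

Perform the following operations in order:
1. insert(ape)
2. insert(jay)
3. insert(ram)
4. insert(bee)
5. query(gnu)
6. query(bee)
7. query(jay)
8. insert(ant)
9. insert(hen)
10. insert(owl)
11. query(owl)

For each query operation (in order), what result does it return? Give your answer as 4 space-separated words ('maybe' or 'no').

Start: bits=0000000000
Op 1: insert ape -> sets bits 2 8 -> bits=0010000010
Op 2: insert jay -> sets bits 1 2 7 -> bits=0110000110
Op 3: insert ram -> sets bits 0 5 6 -> bits=1110011110
Op 4: insert bee -> sets bits 3 5 -> bits=1111011110
Op 5: query gnu -> checks bit5=1, bit6=1, bit7=1 (all 1) -> maybe
Op 6: query bee -> checks bit3=1, bit5=1 (all 1) -> maybe
Op 7: query jay -> checks bit1=1, bit2=1, bit7=1 (all 1) -> maybe
Op 8: insert ant -> sets bits 2 7 8 -> bits=1111011110
Op 9: insert hen -> sets bits 0 5 8 -> bits=1111011110
Op 10: insert owl -> sets bits 1 8 -> bits=1111011110
Op 11: query owl -> checks bit1=1, bit8=1 (all 1) -> maybe
Query results in order: maybe maybe maybe maybe

Answer: maybe maybe maybe maybe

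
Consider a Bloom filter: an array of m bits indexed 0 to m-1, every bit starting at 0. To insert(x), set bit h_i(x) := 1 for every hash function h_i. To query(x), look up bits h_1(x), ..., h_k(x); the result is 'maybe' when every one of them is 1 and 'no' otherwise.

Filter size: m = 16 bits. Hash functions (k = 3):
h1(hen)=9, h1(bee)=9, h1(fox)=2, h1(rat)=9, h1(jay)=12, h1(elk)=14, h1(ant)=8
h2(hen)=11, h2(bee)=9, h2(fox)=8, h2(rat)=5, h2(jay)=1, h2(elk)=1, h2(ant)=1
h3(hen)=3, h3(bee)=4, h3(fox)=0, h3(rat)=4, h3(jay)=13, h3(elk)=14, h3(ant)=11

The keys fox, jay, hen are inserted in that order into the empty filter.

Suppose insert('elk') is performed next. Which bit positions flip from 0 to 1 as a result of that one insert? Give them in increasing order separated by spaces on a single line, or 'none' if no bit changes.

Start: bits=0000000000000000
After insert 'fox': sets bits 0 2 8 -> bits=1010000010000000
After insert 'jay': sets bits 1 12 13 -> bits=1110000010001100
After insert 'hen': sets bits 3 9 11 -> bits=1111000011011100
insert 'elk' would touch bits 1 14; currently bit1=1, bit14=0
Bits that are 0 among those (would change 0->1): 14

Answer: 14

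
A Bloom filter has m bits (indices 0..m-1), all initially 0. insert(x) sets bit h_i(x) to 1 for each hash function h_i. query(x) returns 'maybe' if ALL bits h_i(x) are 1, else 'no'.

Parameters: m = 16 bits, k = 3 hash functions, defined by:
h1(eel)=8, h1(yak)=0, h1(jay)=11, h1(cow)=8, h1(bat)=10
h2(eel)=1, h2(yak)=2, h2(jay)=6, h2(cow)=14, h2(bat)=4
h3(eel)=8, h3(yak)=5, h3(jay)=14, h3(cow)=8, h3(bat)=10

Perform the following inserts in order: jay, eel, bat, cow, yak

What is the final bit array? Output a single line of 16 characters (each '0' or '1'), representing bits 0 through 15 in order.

Start: bits=0000000000000000
After insert 'jay': sets bits 6 11 14 -> bits=0000001000010010
After insert 'eel': sets bits 1 8 -> bits=0100001010010010
After insert 'bat': sets bits 4 10 -> bits=0100101010110010
After insert 'cow': sets bits 8 14 -> bits=0100101010110010
After insert 'yak': sets bits 0 2 5 -> bits=1110111010110010

Answer: 1110111010110010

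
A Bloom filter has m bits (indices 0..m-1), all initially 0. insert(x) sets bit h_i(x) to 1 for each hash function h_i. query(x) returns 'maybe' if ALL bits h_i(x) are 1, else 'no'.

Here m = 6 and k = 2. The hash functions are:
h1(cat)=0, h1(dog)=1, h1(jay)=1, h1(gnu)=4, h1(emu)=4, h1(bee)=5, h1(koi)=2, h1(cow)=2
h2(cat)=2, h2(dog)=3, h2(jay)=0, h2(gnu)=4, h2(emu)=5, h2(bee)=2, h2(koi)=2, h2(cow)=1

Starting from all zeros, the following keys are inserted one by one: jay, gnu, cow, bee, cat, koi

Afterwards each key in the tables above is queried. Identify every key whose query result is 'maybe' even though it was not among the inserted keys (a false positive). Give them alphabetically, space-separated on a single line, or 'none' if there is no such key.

Answer: emu

Derivation:
Start: bits=000000
After insert 'jay': sets bits 0 1 -> bits=110000
After insert 'gnu': sets bits 4 -> bits=110010
After insert 'cow': sets bits 1 2 -> bits=111010
After insert 'bee': sets bits 2 5 -> bits=111011
After insert 'cat': sets bits 0 2 -> bits=111011
After insert 'koi': sets bits 2 -> bits=111011
Not inserted: dog emu — query each against bits=111011:
query dog: checks bit1=1, bit3=0 (has a 0) -> no => not a false positive
query emu: checks bit4=1, bit5=1 (all 1) -> maybe => FALSE POSITIVE
False positives (alphabetical): emu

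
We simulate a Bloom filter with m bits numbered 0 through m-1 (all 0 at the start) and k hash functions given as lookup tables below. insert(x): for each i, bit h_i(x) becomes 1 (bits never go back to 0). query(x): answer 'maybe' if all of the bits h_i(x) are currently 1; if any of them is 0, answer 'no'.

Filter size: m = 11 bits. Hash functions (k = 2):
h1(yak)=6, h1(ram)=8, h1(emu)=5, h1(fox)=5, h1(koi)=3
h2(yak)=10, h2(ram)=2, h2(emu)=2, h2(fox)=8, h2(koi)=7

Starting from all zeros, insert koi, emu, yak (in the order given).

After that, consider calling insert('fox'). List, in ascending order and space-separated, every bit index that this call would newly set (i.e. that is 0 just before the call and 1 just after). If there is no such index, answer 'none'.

Start: bits=00000000000
After insert 'koi': sets bits 3 7 -> bits=00010001000
After insert 'emu': sets bits 2 5 -> bits=00110101000
After insert 'yak': sets bits 6 10 -> bits=00110111001
insert 'fox' would touch bits 5 8; currently bit5=1, bit8=0
Bits that are 0 among those (would change 0->1): 8

Answer: 8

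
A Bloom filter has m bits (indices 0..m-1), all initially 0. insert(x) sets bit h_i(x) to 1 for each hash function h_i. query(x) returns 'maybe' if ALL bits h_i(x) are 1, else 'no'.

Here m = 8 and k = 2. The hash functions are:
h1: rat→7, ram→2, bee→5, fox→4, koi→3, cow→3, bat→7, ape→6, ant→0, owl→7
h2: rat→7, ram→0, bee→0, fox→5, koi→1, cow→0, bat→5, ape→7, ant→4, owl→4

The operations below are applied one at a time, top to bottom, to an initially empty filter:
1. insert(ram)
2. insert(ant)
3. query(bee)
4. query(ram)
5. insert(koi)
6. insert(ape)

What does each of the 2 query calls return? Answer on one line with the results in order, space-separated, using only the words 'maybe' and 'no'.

Answer: no maybe

Derivation:
Start: bits=00000000
Op 1: insert ram -> sets bits 0 2 -> bits=10100000
Op 2: insert ant -> sets bits 0 4 -> bits=10101000
Op 3: query bee -> checks bit0=1, bit5=0 (has a 0) -> no
Op 4: query ram -> checks bit0=1, bit2=1 (all 1) -> maybe
Op 5: insert koi -> sets bits 1 3 -> bits=11111000
Op 6: insert ape -> sets bits 6 7 -> bits=11111011
Query results in order: no maybe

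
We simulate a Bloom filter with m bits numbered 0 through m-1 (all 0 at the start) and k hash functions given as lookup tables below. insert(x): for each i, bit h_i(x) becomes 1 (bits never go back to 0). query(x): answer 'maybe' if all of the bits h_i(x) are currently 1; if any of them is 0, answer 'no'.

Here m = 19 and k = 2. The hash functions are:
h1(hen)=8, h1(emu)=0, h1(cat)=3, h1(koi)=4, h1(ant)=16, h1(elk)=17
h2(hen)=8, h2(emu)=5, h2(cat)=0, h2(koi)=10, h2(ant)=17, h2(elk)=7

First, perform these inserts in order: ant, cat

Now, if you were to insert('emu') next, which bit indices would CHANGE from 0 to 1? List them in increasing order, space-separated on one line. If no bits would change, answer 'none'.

Start: bits=0000000000000000000
After insert 'ant': sets bits 16 17 -> bits=0000000000000000110
After insert 'cat': sets bits 0 3 -> bits=1001000000000000110
insert 'emu' would touch bits 0 5; currently bit0=1, bit5=0
Bits that are 0 among those (would change 0->1): 5

Answer: 5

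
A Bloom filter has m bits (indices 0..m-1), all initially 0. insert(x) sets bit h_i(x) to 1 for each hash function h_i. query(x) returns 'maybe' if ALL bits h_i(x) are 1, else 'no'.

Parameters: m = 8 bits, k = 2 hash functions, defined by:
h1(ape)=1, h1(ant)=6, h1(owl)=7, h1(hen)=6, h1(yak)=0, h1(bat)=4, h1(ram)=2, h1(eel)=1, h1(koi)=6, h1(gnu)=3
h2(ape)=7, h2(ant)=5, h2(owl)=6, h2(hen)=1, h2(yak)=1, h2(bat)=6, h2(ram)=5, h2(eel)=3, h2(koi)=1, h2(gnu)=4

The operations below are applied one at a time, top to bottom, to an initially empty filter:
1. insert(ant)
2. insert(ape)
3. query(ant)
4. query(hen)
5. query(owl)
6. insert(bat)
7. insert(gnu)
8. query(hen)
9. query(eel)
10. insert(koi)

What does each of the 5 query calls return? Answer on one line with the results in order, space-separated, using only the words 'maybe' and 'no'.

Start: bits=00000000
Op 1: insert ant -> sets bits 5 6 -> bits=00000110
Op 2: insert ape -> sets bits 1 7 -> bits=01000111
Op 3: query ant -> checks bit5=1, bit6=1 (all 1) -> maybe
Op 4: query hen -> checks bit1=1, bit6=1 (all 1) -> maybe
Op 5: query owl -> checks bit6=1, bit7=1 (all 1) -> maybe
Op 6: insert bat -> sets bits 4 6 -> bits=01001111
Op 7: insert gnu -> sets bits 3 4 -> bits=01011111
Op 8: query hen -> checks bit1=1, bit6=1 (all 1) -> maybe
Op 9: query eel -> checks bit1=1, bit3=1 (all 1) -> maybe
Op 10: insert koi -> sets bits 1 6 -> bits=01011111
Query results in order: maybe maybe maybe maybe maybe

Answer: maybe maybe maybe maybe maybe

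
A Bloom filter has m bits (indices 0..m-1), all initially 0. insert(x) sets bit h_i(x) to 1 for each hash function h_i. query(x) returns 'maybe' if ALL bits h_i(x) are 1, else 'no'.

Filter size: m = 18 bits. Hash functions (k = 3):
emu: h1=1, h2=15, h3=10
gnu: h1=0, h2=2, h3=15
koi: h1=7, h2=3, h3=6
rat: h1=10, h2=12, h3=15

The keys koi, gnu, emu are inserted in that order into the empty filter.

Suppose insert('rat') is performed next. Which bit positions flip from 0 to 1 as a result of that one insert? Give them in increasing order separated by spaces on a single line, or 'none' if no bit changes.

Answer: 12

Derivation:
Start: bits=000000000000000000
After insert 'koi': sets bits 3 6 7 -> bits=000100110000000000
After insert 'gnu': sets bits 0 2 15 -> bits=101100110000000100
After insert 'emu': sets bits 1 10 15 -> bits=111100110010000100
insert 'rat' would touch bits 10 12 15; currently bit10=1, bit12=0, bit15=1
Bits that are 0 among those (would change 0->1): 12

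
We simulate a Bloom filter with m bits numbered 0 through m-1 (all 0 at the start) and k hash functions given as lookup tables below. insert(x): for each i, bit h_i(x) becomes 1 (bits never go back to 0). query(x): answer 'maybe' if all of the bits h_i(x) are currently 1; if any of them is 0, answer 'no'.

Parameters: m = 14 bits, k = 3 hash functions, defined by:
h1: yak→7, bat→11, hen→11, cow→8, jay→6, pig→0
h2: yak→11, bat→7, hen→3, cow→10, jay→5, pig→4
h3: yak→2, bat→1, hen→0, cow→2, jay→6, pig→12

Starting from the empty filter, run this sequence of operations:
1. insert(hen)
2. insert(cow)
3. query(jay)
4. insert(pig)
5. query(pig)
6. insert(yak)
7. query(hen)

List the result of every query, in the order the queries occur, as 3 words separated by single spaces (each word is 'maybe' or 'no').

Answer: no maybe maybe

Derivation:
Start: bits=00000000000000
Op 1: insert hen -> sets bits 0 3 11 -> bits=10010000000100
Op 2: insert cow -> sets bits 2 8 10 -> bits=10110000101100
Op 3: query jay -> checks bit5=0, bit6=0 (has a 0) -> no
Op 4: insert pig -> sets bits 0 4 12 -> bits=10111000101110
Op 5: query pig -> checks bit0=1, bit4=1, bit12=1 (all 1) -> maybe
Op 6: insert yak -> sets bits 2 7 11 -> bits=10111001101110
Op 7: query hen -> checks bit0=1, bit3=1, bit11=1 (all 1) -> maybe
Query results in order: no maybe maybe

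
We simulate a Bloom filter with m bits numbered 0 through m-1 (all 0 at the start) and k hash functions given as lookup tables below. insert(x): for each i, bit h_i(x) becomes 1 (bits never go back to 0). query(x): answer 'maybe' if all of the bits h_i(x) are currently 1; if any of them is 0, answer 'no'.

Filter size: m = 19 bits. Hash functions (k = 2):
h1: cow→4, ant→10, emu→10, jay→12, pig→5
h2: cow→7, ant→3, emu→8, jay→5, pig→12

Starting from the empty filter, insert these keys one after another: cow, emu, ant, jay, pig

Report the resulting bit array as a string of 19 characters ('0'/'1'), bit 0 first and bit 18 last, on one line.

Start: bits=0000000000000000000
After insert 'cow': sets bits 4 7 -> bits=0000100100000000000
After insert 'emu': sets bits 8 10 -> bits=0000100110100000000
After insert 'ant': sets bits 3 10 -> bits=0001100110100000000
After insert 'jay': sets bits 5 12 -> bits=0001110110101000000
After insert 'pig': sets bits 5 12 -> bits=0001110110101000000

Answer: 0001110110101000000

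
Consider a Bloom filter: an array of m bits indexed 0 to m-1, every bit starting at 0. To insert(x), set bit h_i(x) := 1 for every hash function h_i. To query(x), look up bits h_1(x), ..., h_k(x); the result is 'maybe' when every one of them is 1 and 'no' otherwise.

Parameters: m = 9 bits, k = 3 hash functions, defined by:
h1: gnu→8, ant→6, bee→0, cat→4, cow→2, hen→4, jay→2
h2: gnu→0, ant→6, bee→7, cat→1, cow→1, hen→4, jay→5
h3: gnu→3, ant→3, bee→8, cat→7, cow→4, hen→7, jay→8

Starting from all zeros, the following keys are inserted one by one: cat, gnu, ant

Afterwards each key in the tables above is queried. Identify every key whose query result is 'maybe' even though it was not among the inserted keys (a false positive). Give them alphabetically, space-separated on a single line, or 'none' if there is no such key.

Answer: bee hen

Derivation:
Start: bits=000000000
After insert 'cat': sets bits 1 4 7 -> bits=010010010
After insert 'gnu': sets bits 0 3 8 -> bits=110110011
After insert 'ant': sets bits 3 6 -> bits=110110111
Not inserted: bee cow hen jay — query each against bits=110110111:
query bee: checks bit0=1, bit7=1, bit8=1 (all 1) -> maybe => FALSE POSITIVE
query cow: checks bit1=1, bit2=0, bit4=1 (has a 0) -> no => not a false positive
query hen: checks bit4=1, bit7=1 (all 1) -> maybe => FALSE POSITIVE
query jay: checks bit2=0, bit5=0, bit8=1 (has a 0) -> no => not a false positive
False positives (alphabetical): bee hen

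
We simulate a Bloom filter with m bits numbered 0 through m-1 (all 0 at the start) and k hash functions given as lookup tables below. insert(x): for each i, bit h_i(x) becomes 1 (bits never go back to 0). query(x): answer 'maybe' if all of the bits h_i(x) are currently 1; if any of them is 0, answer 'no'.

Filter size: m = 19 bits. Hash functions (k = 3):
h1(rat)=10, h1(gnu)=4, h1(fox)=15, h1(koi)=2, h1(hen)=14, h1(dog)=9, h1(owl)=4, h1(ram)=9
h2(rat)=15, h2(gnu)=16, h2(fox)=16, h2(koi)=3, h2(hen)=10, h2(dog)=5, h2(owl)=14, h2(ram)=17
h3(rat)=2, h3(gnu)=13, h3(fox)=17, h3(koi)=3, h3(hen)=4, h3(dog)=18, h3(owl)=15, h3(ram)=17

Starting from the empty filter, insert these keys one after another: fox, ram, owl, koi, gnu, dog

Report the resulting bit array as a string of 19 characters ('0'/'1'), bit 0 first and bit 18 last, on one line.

Answer: 0011110001000111111

Derivation:
Start: bits=0000000000000000000
After insert 'fox': sets bits 15 16 17 -> bits=0000000000000001110
After insert 'ram': sets bits 9 17 -> bits=0000000001000001110
After insert 'owl': sets bits 4 14 15 -> bits=0000100001000011110
After insert 'koi': sets bits 2 3 -> bits=0011100001000011110
After insert 'gnu': sets bits 4 13 16 -> bits=0011100001000111110
After insert 'dog': sets bits 5 9 18 -> bits=0011110001000111111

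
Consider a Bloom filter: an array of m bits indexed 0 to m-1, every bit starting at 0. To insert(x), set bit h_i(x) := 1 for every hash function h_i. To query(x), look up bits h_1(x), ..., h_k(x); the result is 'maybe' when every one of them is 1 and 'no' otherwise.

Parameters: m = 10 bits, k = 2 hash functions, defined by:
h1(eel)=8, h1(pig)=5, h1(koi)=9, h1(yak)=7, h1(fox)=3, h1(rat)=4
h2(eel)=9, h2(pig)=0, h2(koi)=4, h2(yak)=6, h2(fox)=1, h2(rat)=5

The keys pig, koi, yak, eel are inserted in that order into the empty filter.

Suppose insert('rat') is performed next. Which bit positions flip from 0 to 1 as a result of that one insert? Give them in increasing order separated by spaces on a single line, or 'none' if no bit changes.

Answer: none

Derivation:
Start: bits=0000000000
After insert 'pig': sets bits 0 5 -> bits=1000010000
After insert 'koi': sets bits 4 9 -> bits=1000110001
After insert 'yak': sets bits 6 7 -> bits=1000111101
After insert 'eel': sets bits 8 9 -> bits=1000111111
insert 'rat' would touch bits 4 5; currently bit4=1, bit5=1
Bits that are 0 among those (would change 0->1): none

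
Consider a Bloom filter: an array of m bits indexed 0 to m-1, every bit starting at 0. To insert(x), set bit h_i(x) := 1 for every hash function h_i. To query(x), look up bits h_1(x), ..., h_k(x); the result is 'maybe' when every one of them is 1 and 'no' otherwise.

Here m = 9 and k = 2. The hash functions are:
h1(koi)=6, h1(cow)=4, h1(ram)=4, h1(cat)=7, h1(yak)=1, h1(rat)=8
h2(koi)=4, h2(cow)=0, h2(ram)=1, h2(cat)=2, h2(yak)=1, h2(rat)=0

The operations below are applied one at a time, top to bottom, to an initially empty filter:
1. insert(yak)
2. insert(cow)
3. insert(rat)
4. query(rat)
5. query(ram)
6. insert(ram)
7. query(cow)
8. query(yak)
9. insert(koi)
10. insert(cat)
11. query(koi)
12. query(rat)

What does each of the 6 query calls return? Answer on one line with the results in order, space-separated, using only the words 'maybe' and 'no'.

Start: bits=000000000
Op 1: insert yak -> sets bits 1 -> bits=010000000
Op 2: insert cow -> sets bits 0 4 -> bits=110010000
Op 3: insert rat -> sets bits 0 8 -> bits=110010001
Op 4: query rat -> checks bit0=1, bit8=1 (all 1) -> maybe
Op 5: query ram -> checks bit1=1, bit4=1 (all 1) -> maybe
Op 6: insert ram -> sets bits 1 4 -> bits=110010001
Op 7: query cow -> checks bit0=1, bit4=1 (all 1) -> maybe
Op 8: query yak -> checks bit1=1 (all 1) -> maybe
Op 9: insert koi -> sets bits 4 6 -> bits=110010101
Op 10: insert cat -> sets bits 2 7 -> bits=111010111
Op 11: query koi -> checks bit4=1, bit6=1 (all 1) -> maybe
Op 12: query rat -> checks bit0=1, bit8=1 (all 1) -> maybe
Query results in order: maybe maybe maybe maybe maybe maybe

Answer: maybe maybe maybe maybe maybe maybe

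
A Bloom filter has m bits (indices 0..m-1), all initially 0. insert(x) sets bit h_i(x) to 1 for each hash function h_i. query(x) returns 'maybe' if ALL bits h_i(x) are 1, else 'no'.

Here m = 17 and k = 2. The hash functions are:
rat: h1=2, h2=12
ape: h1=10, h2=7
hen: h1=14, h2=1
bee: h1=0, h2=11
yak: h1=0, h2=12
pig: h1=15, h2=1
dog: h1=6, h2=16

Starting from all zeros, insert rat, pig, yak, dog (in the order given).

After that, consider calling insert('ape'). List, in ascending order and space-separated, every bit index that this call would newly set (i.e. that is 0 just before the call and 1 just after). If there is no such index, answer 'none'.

Answer: 7 10

Derivation:
Start: bits=00000000000000000
After insert 'rat': sets bits 2 12 -> bits=00100000000010000
After insert 'pig': sets bits 1 15 -> bits=01100000000010010
After insert 'yak': sets bits 0 12 -> bits=11100000000010010
After insert 'dog': sets bits 6 16 -> bits=11100010000010011
insert 'ape' would touch bits 7 10; currently bit7=0, bit10=0
Bits that are 0 among those (would change 0->1): 7 10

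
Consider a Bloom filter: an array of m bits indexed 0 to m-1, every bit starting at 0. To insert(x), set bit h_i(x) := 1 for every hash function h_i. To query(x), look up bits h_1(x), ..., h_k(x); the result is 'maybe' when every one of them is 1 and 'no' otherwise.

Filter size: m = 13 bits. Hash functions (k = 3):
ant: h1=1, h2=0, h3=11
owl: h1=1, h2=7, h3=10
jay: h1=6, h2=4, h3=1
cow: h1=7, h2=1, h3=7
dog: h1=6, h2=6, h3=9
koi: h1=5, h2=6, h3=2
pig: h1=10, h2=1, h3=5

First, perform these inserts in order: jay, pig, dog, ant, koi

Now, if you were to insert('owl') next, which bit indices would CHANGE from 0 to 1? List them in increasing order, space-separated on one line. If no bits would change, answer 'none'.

Start: bits=0000000000000
After insert 'jay': sets bits 1 4 6 -> bits=0100101000000
After insert 'pig': sets bits 1 5 10 -> bits=0100111000100
After insert 'dog': sets bits 6 9 -> bits=0100111001100
After insert 'ant': sets bits 0 1 11 -> bits=1100111001110
After insert 'koi': sets bits 2 5 6 -> bits=1110111001110
insert 'owl' would touch bits 1 7 10; currently bit1=1, bit7=0, bit10=1
Bits that are 0 among those (would change 0->1): 7

Answer: 7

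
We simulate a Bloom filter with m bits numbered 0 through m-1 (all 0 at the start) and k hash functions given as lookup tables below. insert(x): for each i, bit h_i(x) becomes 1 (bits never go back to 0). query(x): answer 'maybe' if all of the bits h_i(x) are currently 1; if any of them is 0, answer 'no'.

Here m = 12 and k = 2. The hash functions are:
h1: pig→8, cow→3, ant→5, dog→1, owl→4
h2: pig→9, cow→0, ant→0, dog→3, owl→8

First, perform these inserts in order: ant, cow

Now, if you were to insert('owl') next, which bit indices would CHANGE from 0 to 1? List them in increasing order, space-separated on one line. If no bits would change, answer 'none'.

Answer: 4 8

Derivation:
Start: bits=000000000000
After insert 'ant': sets bits 0 5 -> bits=100001000000
After insert 'cow': sets bits 0 3 -> bits=100101000000
insert 'owl' would touch bits 4 8; currently bit4=0, bit8=0
Bits that are 0 among those (would change 0->1): 4 8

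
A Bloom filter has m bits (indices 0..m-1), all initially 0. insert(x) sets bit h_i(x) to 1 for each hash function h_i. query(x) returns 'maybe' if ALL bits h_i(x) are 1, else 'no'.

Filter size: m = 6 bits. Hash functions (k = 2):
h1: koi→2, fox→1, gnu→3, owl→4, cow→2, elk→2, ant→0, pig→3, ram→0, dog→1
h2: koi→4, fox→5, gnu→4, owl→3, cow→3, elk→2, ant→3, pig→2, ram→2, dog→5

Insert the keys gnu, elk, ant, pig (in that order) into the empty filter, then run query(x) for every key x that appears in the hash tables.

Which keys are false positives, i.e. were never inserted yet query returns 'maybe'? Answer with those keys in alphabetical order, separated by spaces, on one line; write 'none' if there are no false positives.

Start: bits=000000
After insert 'gnu': sets bits 3 4 -> bits=000110
After insert 'elk': sets bits 2 -> bits=001110
After insert 'ant': sets bits 0 3 -> bits=101110
After insert 'pig': sets bits 2 3 -> bits=101110
Not inserted: cow dog fox koi owl ram — query each against bits=101110:
query cow: checks bit2=1, bit3=1 (all 1) -> maybe => FALSE POSITIVE
query dog: checks bit1=0, bit5=0 (has a 0) -> no => not a false positive
query fox: checks bit1=0, bit5=0 (has a 0) -> no => not a false positive
query koi: checks bit2=1, bit4=1 (all 1) -> maybe => FALSE POSITIVE
query owl: checks bit3=1, bit4=1 (all 1) -> maybe => FALSE POSITIVE
query ram: checks bit0=1, bit2=1 (all 1) -> maybe => FALSE POSITIVE
False positives (alphabetical): cow koi owl ram

Answer: cow koi owl ram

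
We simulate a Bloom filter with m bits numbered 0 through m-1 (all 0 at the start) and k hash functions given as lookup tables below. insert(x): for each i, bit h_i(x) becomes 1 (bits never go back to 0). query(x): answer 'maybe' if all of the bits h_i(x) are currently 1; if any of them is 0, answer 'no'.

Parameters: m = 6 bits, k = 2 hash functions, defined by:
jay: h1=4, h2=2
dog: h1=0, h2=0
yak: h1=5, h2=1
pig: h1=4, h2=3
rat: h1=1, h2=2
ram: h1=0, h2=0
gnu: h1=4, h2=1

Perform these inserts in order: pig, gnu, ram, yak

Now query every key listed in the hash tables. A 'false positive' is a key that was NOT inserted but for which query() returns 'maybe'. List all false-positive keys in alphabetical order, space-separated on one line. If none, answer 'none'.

Start: bits=000000
After insert 'pig': sets bits 3 4 -> bits=000110
After insert 'gnu': sets bits 1 4 -> bits=010110
After insert 'ram': sets bits 0 -> bits=110110
After insert 'yak': sets bits 1 5 -> bits=110111
Not inserted: dog jay rat — query each against bits=110111:
query dog: checks bit0=1 (all 1) -> maybe => FALSE POSITIVE
query jay: checks bit2=0, bit4=1 (has a 0) -> no => not a false positive
query rat: checks bit1=1, bit2=0 (has a 0) -> no => not a false positive
False positives (alphabetical): dog

Answer: dog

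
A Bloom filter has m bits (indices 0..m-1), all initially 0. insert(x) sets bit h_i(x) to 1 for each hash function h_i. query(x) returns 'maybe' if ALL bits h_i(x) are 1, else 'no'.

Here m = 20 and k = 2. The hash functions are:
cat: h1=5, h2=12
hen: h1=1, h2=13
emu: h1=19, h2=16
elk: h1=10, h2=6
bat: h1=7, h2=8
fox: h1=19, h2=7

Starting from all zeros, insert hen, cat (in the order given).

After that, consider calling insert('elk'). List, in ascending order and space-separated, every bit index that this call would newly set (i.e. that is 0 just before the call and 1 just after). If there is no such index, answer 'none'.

Start: bits=00000000000000000000
After insert 'hen': sets bits 1 13 -> bits=01000000000001000000
After insert 'cat': sets bits 5 12 -> bits=01000100000011000000
insert 'elk' would touch bits 6 10; currently bit6=0, bit10=0
Bits that are 0 among those (would change 0->1): 6 10

Answer: 6 10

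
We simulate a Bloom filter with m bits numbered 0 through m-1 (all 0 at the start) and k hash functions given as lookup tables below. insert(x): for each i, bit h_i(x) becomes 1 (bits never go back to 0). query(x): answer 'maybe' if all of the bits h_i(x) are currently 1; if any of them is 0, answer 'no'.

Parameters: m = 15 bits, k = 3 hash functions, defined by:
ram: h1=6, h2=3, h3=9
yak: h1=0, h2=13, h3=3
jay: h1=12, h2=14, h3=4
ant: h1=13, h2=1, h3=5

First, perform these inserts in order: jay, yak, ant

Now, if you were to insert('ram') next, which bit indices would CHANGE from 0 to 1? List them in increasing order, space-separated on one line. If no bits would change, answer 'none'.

Start: bits=000000000000000
After insert 'jay': sets bits 4 12 14 -> bits=000010000000101
After insert 'yak': sets bits 0 3 13 -> bits=100110000000111
After insert 'ant': sets bits 1 5 13 -> bits=110111000000111
insert 'ram' would touch bits 3 6 9; currently bit3=1, bit6=0, bit9=0
Bits that are 0 among those (would change 0->1): 6 9

Answer: 6 9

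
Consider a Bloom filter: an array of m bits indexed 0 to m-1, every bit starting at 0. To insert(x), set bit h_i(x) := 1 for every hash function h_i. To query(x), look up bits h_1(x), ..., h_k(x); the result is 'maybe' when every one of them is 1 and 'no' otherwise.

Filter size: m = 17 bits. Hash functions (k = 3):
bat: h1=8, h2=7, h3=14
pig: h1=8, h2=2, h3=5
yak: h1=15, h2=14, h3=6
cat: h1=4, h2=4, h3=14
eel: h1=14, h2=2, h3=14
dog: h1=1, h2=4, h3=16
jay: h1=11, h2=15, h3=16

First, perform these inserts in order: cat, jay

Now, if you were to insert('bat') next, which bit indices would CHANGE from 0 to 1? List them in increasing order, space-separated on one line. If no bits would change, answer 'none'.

Answer: 7 8

Derivation:
Start: bits=00000000000000000
After insert 'cat': sets bits 4 14 -> bits=00001000000000100
After insert 'jay': sets bits 11 15 16 -> bits=00001000000100111
insert 'bat' would touch bits 7 8 14; currently bit7=0, bit8=0, bit14=1
Bits that are 0 among those (would change 0->1): 7 8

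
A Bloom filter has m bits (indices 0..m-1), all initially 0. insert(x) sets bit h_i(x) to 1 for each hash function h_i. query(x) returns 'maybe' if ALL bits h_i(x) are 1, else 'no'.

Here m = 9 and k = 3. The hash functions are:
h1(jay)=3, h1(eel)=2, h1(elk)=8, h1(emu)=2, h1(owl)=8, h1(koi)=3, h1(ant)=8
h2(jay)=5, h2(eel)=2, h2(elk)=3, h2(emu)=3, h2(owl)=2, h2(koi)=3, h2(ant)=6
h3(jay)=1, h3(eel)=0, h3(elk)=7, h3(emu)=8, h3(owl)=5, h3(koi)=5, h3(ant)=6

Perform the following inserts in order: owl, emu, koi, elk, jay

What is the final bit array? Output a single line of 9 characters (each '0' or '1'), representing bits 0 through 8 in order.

Start: bits=000000000
After insert 'owl': sets bits 2 5 8 -> bits=001001001
After insert 'emu': sets bits 2 3 8 -> bits=001101001
After insert 'koi': sets bits 3 5 -> bits=001101001
After insert 'elk': sets bits 3 7 8 -> bits=001101011
After insert 'jay': sets bits 1 3 5 -> bits=011101011

Answer: 011101011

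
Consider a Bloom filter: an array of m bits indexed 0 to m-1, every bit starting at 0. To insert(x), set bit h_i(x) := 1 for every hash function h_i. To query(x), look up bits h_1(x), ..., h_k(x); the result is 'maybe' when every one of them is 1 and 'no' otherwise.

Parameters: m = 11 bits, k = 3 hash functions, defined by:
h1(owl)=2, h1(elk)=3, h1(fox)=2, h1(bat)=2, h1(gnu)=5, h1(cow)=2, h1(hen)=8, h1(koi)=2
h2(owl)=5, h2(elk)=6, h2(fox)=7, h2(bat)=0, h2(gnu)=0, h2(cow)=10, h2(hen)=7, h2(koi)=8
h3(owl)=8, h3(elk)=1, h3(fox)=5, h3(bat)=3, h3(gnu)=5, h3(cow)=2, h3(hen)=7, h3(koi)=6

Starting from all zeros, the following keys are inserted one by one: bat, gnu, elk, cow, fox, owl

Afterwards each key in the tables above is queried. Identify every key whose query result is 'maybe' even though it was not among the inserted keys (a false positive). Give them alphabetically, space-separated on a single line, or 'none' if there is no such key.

Start: bits=00000000000
After insert 'bat': sets bits 0 2 3 -> bits=10110000000
After insert 'gnu': sets bits 0 5 -> bits=10110100000
After insert 'elk': sets bits 1 3 6 -> bits=11110110000
After insert 'cow': sets bits 2 10 -> bits=11110110001
After insert 'fox': sets bits 2 5 7 -> bits=11110111001
After insert 'owl': sets bits 2 5 8 -> bits=11110111101
Not inserted: hen koi — query each against bits=11110111101:
query hen: checks bit7=1, bit8=1 (all 1) -> maybe => FALSE POSITIVE
query koi: checks bit2=1, bit6=1, bit8=1 (all 1) -> maybe => FALSE POSITIVE
False positives (alphabetical): hen koi

Answer: hen koi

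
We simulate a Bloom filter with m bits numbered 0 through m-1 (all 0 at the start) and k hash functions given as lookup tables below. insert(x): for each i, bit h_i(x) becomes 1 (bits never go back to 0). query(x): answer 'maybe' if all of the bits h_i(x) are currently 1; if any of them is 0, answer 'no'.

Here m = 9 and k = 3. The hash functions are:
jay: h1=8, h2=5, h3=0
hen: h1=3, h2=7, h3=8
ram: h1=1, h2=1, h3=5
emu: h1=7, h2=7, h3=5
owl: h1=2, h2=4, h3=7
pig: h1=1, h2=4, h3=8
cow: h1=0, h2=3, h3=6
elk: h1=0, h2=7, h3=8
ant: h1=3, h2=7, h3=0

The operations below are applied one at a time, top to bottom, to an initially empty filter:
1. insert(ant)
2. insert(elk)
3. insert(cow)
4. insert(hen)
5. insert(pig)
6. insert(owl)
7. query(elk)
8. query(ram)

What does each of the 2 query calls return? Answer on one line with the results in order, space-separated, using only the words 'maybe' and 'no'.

Answer: maybe no

Derivation:
Start: bits=000000000
Op 1: insert ant -> sets bits 0 3 7 -> bits=100100010
Op 2: insert elk -> sets bits 0 7 8 -> bits=100100011
Op 3: insert cow -> sets bits 0 3 6 -> bits=100100111
Op 4: insert hen -> sets bits 3 7 8 -> bits=100100111
Op 5: insert pig -> sets bits 1 4 8 -> bits=110110111
Op 6: insert owl -> sets bits 2 4 7 -> bits=111110111
Op 7: query elk -> checks bit0=1, bit7=1, bit8=1 (all 1) -> maybe
Op 8: query ram -> checks bit1=1, bit5=0 (has a 0) -> no
Query results in order: maybe no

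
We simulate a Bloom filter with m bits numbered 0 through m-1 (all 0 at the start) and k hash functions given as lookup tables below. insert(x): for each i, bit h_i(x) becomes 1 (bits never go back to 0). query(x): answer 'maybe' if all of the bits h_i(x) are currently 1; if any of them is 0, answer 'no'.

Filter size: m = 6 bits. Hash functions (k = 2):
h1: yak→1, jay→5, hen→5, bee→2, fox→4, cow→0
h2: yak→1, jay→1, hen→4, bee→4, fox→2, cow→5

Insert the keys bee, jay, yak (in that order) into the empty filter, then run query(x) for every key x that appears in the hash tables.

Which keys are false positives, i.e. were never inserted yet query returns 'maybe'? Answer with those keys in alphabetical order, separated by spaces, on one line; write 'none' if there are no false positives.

Answer: fox hen

Derivation:
Start: bits=000000
After insert 'bee': sets bits 2 4 -> bits=001010
After insert 'jay': sets bits 1 5 -> bits=011011
After insert 'yak': sets bits 1 -> bits=011011
Not inserted: cow fox hen — query each against bits=011011:
query cow: checks bit0=0, bit5=1 (has a 0) -> no => not a false positive
query fox: checks bit2=1, bit4=1 (all 1) -> maybe => FALSE POSITIVE
query hen: checks bit4=1, bit5=1 (all 1) -> maybe => FALSE POSITIVE
False positives (alphabetical): fox hen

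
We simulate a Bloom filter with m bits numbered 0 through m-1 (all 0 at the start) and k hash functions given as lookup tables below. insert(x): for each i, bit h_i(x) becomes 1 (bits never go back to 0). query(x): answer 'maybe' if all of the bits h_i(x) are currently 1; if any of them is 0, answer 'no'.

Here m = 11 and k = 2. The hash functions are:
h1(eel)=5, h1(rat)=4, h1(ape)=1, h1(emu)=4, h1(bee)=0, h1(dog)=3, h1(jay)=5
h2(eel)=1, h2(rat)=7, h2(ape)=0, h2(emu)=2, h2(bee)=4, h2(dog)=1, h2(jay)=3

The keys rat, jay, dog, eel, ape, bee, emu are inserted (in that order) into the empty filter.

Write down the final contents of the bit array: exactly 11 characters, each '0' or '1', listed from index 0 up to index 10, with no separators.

Answer: 11111101000

Derivation:
Start: bits=00000000000
After insert 'rat': sets bits 4 7 -> bits=00001001000
After insert 'jay': sets bits 3 5 -> bits=00011101000
After insert 'dog': sets bits 1 3 -> bits=01011101000
After insert 'eel': sets bits 1 5 -> bits=01011101000
After insert 'ape': sets bits 0 1 -> bits=11011101000
After insert 'bee': sets bits 0 4 -> bits=11011101000
After insert 'emu': sets bits 2 4 -> bits=11111101000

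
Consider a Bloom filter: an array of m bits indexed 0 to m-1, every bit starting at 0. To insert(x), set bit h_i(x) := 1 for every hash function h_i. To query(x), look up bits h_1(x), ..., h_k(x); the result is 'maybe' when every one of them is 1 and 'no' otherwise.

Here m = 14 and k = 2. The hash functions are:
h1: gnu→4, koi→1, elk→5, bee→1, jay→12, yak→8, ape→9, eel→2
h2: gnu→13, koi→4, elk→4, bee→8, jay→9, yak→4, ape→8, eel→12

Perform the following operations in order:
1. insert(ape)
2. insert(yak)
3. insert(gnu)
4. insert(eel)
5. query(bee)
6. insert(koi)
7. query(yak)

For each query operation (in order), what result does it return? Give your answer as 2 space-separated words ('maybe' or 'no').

Answer: no maybe

Derivation:
Start: bits=00000000000000
Op 1: insert ape -> sets bits 8 9 -> bits=00000000110000
Op 2: insert yak -> sets bits 4 8 -> bits=00001000110000
Op 3: insert gnu -> sets bits 4 13 -> bits=00001000110001
Op 4: insert eel -> sets bits 2 12 -> bits=00101000110011
Op 5: query bee -> checks bit1=0, bit8=1 (has a 0) -> no
Op 6: insert koi -> sets bits 1 4 -> bits=01101000110011
Op 7: query yak -> checks bit4=1, bit8=1 (all 1) -> maybe
Query results in order: no maybe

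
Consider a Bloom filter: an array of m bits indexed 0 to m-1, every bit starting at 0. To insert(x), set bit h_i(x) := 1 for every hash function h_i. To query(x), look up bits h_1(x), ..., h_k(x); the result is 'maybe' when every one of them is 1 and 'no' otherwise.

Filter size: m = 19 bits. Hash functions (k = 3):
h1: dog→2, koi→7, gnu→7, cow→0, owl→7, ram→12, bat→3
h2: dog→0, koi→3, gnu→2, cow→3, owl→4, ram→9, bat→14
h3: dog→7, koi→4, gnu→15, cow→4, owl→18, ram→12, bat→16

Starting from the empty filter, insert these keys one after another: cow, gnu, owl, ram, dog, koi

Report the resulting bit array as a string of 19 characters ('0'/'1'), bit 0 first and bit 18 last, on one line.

Start: bits=0000000000000000000
After insert 'cow': sets bits 0 3 4 -> bits=1001100000000000000
After insert 'gnu': sets bits 2 7 15 -> bits=1011100100000001000
After insert 'owl': sets bits 4 7 18 -> bits=1011100100000001001
After insert 'ram': sets bits 9 12 -> bits=1011100101001001001
After insert 'dog': sets bits 0 2 7 -> bits=1011100101001001001
After insert 'koi': sets bits 3 4 7 -> bits=1011100101001001001

Answer: 1011100101001001001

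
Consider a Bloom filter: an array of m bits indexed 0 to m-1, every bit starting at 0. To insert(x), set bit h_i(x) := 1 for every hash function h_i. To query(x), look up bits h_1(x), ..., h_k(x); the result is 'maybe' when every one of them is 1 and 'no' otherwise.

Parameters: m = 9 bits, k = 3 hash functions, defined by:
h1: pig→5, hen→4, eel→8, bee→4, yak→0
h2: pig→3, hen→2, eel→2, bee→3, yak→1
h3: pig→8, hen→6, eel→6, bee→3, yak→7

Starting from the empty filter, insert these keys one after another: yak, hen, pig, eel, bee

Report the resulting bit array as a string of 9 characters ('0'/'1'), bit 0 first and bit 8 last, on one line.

Start: bits=000000000
After insert 'yak': sets bits 0 1 7 -> bits=110000010
After insert 'hen': sets bits 2 4 6 -> bits=111010110
After insert 'pig': sets bits 3 5 8 -> bits=111111111
After insert 'eel': sets bits 2 6 8 -> bits=111111111
After insert 'bee': sets bits 3 4 -> bits=111111111

Answer: 111111111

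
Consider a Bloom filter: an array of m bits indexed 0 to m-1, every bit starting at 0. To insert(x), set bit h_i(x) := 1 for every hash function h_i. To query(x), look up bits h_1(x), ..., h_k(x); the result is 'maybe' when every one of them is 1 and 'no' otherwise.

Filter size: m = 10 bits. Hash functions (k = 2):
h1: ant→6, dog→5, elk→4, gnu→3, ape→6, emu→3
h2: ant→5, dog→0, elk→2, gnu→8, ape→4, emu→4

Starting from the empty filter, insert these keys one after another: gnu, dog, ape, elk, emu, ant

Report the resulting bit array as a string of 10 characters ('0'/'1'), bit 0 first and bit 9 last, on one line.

Start: bits=0000000000
After insert 'gnu': sets bits 3 8 -> bits=0001000010
After insert 'dog': sets bits 0 5 -> bits=1001010010
After insert 'ape': sets bits 4 6 -> bits=1001111010
After insert 'elk': sets bits 2 4 -> bits=1011111010
After insert 'emu': sets bits 3 4 -> bits=1011111010
After insert 'ant': sets bits 5 6 -> bits=1011111010

Answer: 1011111010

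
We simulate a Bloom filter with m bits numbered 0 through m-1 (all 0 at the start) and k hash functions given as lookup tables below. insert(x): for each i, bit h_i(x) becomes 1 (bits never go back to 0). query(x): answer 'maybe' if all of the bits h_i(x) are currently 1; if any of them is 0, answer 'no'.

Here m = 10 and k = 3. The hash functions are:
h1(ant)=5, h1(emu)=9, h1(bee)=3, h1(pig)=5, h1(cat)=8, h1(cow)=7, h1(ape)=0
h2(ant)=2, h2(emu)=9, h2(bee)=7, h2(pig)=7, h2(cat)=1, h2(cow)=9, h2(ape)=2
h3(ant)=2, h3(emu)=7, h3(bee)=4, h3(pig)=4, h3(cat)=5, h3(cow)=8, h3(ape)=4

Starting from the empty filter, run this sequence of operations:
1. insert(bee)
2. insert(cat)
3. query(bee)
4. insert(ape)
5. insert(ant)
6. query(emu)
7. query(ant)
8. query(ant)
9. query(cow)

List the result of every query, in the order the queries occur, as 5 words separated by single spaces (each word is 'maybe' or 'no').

Start: bits=0000000000
Op 1: insert bee -> sets bits 3 4 7 -> bits=0001100100
Op 2: insert cat -> sets bits 1 5 8 -> bits=0101110110
Op 3: query bee -> checks bit3=1, bit4=1, bit7=1 (all 1) -> maybe
Op 4: insert ape -> sets bits 0 2 4 -> bits=1111110110
Op 5: insert ant -> sets bits 2 5 -> bits=1111110110
Op 6: query emu -> checks bit7=1, bit9=0 (has a 0) -> no
Op 7: query ant -> checks bit2=1, bit5=1 (all 1) -> maybe
Op 8: query ant -> checks bit2=1, bit5=1 (all 1) -> maybe
Op 9: query cow -> checks bit7=1, bit8=1, bit9=0 (has a 0) -> no
Query results in order: maybe no maybe maybe no

Answer: maybe no maybe maybe no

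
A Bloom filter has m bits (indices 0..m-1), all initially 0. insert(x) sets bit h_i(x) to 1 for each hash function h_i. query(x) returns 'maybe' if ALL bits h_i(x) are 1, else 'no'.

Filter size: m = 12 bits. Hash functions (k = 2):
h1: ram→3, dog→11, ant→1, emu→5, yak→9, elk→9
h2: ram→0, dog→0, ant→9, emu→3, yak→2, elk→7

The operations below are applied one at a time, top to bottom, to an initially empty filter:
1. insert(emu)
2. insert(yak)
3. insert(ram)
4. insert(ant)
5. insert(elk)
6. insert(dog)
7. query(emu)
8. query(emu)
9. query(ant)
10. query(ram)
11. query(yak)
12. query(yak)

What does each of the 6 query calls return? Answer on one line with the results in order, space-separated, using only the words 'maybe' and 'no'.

Start: bits=000000000000
Op 1: insert emu -> sets bits 3 5 -> bits=000101000000
Op 2: insert yak -> sets bits 2 9 -> bits=001101000100
Op 3: insert ram -> sets bits 0 3 -> bits=101101000100
Op 4: insert ant -> sets bits 1 9 -> bits=111101000100
Op 5: insert elk -> sets bits 7 9 -> bits=111101010100
Op 6: insert dog -> sets bits 0 11 -> bits=111101010101
Op 7: query emu -> checks bit3=1, bit5=1 (all 1) -> maybe
Op 8: query emu -> checks bit3=1, bit5=1 (all 1) -> maybe
Op 9: query ant -> checks bit1=1, bit9=1 (all 1) -> maybe
Op 10: query ram -> checks bit0=1, bit3=1 (all 1) -> maybe
Op 11: query yak -> checks bit2=1, bit9=1 (all 1) -> maybe
Op 12: query yak -> checks bit2=1, bit9=1 (all 1) -> maybe
Query results in order: maybe maybe maybe maybe maybe maybe

Answer: maybe maybe maybe maybe maybe maybe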